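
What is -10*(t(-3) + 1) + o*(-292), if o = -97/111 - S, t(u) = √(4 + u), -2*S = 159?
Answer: -2550650/111 ≈ -22979.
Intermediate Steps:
S = -159/2 (S = -½*159 = -159/2 ≈ -79.500)
o = 17455/222 (o = -97/111 - 1*(-159/2) = -97*1/111 + 159/2 = -97/111 + 159/2 = 17455/222 ≈ 78.626)
-10*(t(-3) + 1) + o*(-292) = -10*(√(4 - 3) + 1) + (17455/222)*(-292) = -10*(√1 + 1) - 2548430/111 = -10*(1 + 1) - 2548430/111 = -10*2 - 2548430/111 = -20 - 2548430/111 = -2550650/111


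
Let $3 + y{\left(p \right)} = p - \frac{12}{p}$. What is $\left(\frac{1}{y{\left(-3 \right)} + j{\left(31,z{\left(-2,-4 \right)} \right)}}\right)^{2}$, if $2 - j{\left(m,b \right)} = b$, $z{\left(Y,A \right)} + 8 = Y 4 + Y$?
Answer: $\frac{1}{324} \approx 0.0030864$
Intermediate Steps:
$y{\left(p \right)} = -3 + p - \frac{12}{p}$ ($y{\left(p \right)} = -3 + \left(p - \frac{12}{p}\right) = -3 + p - \frac{12}{p}$)
$z{\left(Y,A \right)} = -8 + 5 Y$ ($z{\left(Y,A \right)} = -8 + \left(Y 4 + Y\right) = -8 + \left(4 Y + Y\right) = -8 + 5 Y$)
$j{\left(m,b \right)} = 2 - b$
$\left(\frac{1}{y{\left(-3 \right)} + j{\left(31,z{\left(-2,-4 \right)} \right)}}\right)^{2} = \left(\frac{1}{\left(-3 - 3 - \frac{12}{-3}\right) + \left(2 - \left(-8 + 5 \left(-2\right)\right)\right)}\right)^{2} = \left(\frac{1}{\left(-3 - 3 - -4\right) + \left(2 - \left(-8 - 10\right)\right)}\right)^{2} = \left(\frac{1}{\left(-3 - 3 + 4\right) + \left(2 - -18\right)}\right)^{2} = \left(\frac{1}{-2 + \left(2 + 18\right)}\right)^{2} = \left(\frac{1}{-2 + 20}\right)^{2} = \left(\frac{1}{18}\right)^{2} = \frac{1}{324}$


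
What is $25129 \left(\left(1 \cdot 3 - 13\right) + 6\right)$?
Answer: $-100516$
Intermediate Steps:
$25129 \left(\left(1 \cdot 3 - 13\right) + 6\right) = 25129 \left(\left(3 - 13\right) + 6\right) = 25129 \left(-10 + 6\right) = 25129 \left(-4\right) = -100516$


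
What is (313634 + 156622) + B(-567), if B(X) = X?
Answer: 469689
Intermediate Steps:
(313634 + 156622) + B(-567) = (313634 + 156622) - 567 = 470256 - 567 = 469689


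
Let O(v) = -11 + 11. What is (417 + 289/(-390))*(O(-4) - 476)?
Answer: -38637158/195 ≈ -1.9814e+5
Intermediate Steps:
O(v) = 0
(417 + 289/(-390))*(O(-4) - 476) = (417 + 289/(-390))*(0 - 476) = (417 + 289*(-1/390))*(-476) = (417 - 289/390)*(-476) = (162341/390)*(-476) = -38637158/195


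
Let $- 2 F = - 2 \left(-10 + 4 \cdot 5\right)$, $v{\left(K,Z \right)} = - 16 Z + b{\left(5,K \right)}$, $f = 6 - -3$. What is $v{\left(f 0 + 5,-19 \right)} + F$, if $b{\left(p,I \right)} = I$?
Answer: $319$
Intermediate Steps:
$f = 9$ ($f = 6 + 3 = 9$)
$v{\left(K,Z \right)} = K - 16 Z$ ($v{\left(K,Z \right)} = - 16 Z + K = K - 16 Z$)
$F = 10$ ($F = - \frac{\left(-2\right) \left(-10 + 4 \cdot 5\right)}{2} = - \frac{\left(-2\right) \left(-10 + 20\right)}{2} = - \frac{\left(-2\right) 10}{2} = \left(- \frac{1}{2}\right) \left(-20\right) = 10$)
$v{\left(f 0 + 5,-19 \right)} + F = \left(\left(9 \cdot 0 + 5\right) - -304\right) + 10 = \left(\left(0 + 5\right) + 304\right) + 10 = \left(5 + 304\right) + 10 = 309 + 10 = 319$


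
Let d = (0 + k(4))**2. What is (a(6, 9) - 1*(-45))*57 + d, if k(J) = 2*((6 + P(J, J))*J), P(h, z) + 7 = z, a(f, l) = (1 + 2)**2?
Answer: 3654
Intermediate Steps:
a(f, l) = 9 (a(f, l) = 3**2 = 9)
P(h, z) = -7 + z
k(J) = 2*J*(-1 + J) (k(J) = 2*((6 + (-7 + J))*J) = 2*((-1 + J)*J) = 2*(J*(-1 + J)) = 2*J*(-1 + J))
d = 576 (d = (0 + 2*4*(-1 + 4))**2 = (0 + 2*4*3)**2 = (0 + 24)**2 = 24**2 = 576)
(a(6, 9) - 1*(-45))*57 + d = (9 - 1*(-45))*57 + 576 = (9 + 45)*57 + 576 = 54*57 + 576 = 3078 + 576 = 3654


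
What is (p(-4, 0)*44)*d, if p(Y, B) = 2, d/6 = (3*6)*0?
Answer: 0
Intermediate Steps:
d = 0 (d = 6*((3*6)*0) = 6*(18*0) = 6*0 = 0)
(p(-4, 0)*44)*d = (2*44)*0 = 88*0 = 0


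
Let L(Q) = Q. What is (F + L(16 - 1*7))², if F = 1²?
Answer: 100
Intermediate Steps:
F = 1
(F + L(16 - 1*7))² = (1 + (16 - 1*7))² = (1 + (16 - 7))² = (1 + 9)² = 10² = 100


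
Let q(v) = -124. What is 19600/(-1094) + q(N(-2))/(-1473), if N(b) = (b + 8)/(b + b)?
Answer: -14367572/805731 ≈ -17.832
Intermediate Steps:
N(b) = (8 + b)/(2*b) (N(b) = (8 + b)/((2*b)) = (8 + b)*(1/(2*b)) = (8 + b)/(2*b))
19600/(-1094) + q(N(-2))/(-1473) = 19600/(-1094) - 124/(-1473) = 19600*(-1/1094) - 124*(-1/1473) = -9800/547 + 124/1473 = -14367572/805731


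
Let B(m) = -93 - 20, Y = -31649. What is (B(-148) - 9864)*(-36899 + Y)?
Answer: 683903396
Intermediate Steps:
B(m) = -113
(B(-148) - 9864)*(-36899 + Y) = (-113 - 9864)*(-36899 - 31649) = -9977*(-68548) = 683903396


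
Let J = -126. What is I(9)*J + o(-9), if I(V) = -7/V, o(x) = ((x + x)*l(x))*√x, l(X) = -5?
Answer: 98 + 270*I ≈ 98.0 + 270.0*I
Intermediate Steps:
o(x) = -10*x^(3/2) (o(x) = ((x + x)*(-5))*√x = ((2*x)*(-5))*√x = (-10*x)*√x = -10*x^(3/2))
I(9)*J + o(-9) = -7/9*(-126) - (-270)*I = -7*⅑*(-126) - (-270)*I = -7/9*(-126) + 270*I = 98 + 270*I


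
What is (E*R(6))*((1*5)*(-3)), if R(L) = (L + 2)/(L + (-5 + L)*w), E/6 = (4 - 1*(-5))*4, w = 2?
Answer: -3240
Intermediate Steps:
E = 216 (E = 6*((4 - 1*(-5))*4) = 6*((4 + 5)*4) = 6*(9*4) = 6*36 = 216)
R(L) = (2 + L)/(-10 + 3*L) (R(L) = (L + 2)/(L + (-5 + L)*2) = (2 + L)/(L + (-10 + 2*L)) = (2 + L)/(-10 + 3*L))
(E*R(6))*((1*5)*(-3)) = (216*((2 + 6)/(-10 + 3*6)))*((1*5)*(-3)) = (216*(8/(-10 + 18)))*(5*(-3)) = (216*(8/8))*(-15) = (216*((⅛)*8))*(-15) = (216*1)*(-15) = 216*(-15) = -3240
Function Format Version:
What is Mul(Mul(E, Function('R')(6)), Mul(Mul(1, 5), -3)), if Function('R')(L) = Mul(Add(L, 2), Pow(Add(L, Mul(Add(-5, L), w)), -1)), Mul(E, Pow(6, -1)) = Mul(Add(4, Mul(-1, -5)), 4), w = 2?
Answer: -3240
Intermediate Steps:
E = 216 (E = Mul(6, Mul(Add(4, Mul(-1, -5)), 4)) = Mul(6, Mul(Add(4, 5), 4)) = Mul(6, Mul(9, 4)) = Mul(6, 36) = 216)
Function('R')(L) = Mul(Pow(Add(-10, Mul(3, L)), -1), Add(2, L)) (Function('R')(L) = Mul(Add(L, 2), Pow(Add(L, Mul(Add(-5, L), 2)), -1)) = Mul(Add(2, L), Pow(Add(L, Add(-10, Mul(2, L))), -1)) = Mul(Add(2, L), Pow(Add(-10, Mul(3, L)), -1)) = Mul(Pow(Add(-10, Mul(3, L)), -1), Add(2, L)))
Mul(Mul(E, Function('R')(6)), Mul(Mul(1, 5), -3)) = Mul(Mul(216, Mul(Pow(Add(-10, Mul(3, 6)), -1), Add(2, 6))), Mul(Mul(1, 5), -3)) = Mul(Mul(216, Mul(Pow(Add(-10, 18), -1), 8)), Mul(5, -3)) = Mul(Mul(216, Mul(Pow(8, -1), 8)), -15) = Mul(Mul(216, Mul(Rational(1, 8), 8)), -15) = Mul(Mul(216, 1), -15) = Mul(216, -15) = -3240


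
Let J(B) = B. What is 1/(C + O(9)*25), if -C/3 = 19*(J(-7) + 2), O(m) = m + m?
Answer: 1/735 ≈ 0.0013605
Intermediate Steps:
O(m) = 2*m
C = 285 (C = -57*(-7 + 2) = -57*(-5) = -3*(-95) = 285)
1/(C + O(9)*25) = 1/(285 + (2*9)*25) = 1/(285 + 18*25) = 1/(285 + 450) = 1/735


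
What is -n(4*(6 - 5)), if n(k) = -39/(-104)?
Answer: -3/8 ≈ -0.37500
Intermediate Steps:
n(k) = 3/8 (n(k) = -39*(-1/104) = 3/8)
-n(4*(6 - 5)) = -1*3/8 = -3/8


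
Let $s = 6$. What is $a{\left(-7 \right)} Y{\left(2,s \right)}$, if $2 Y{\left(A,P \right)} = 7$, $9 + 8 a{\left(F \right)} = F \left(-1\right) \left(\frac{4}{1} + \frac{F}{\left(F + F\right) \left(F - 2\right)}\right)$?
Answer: $\frac{2345}{288} \approx 8.1424$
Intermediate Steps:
$a{\left(F \right)} = - \frac{9}{8} - \frac{F \left(4 + \frac{1}{2 \left(-2 + F\right)}\right)}{8}$ ($a{\left(F \right)} = - \frac{9}{8} + \frac{F \left(-1\right) \left(\frac{4}{1} + \frac{F}{\left(F + F\right) \left(F - 2\right)}\right)}{8} = - \frac{9}{8} + \frac{- F \left(4 \cdot 1 + \frac{F}{2 F \left(-2 + F\right)}\right)}{8} = - \frac{9}{8} + \frac{- F \left(4 + \frac{F}{2 F \left(-2 + F\right)}\right)}{8} = - \frac{9}{8} + \frac{- F \left(4 + F \frac{1}{2 F \left(-2 + F\right)}\right)}{8} = - \frac{9}{8} + \frac{- F \left(4 + \frac{1}{2 \left(-2 + F\right)}\right)}{8} = - \frac{9}{8} + \frac{\left(-1\right) F \left(4 + \frac{1}{2 \left(-2 + F\right)}\right)}{8} = - \frac{9}{8} - \frac{F \left(4 + \frac{1}{2 \left(-2 + F\right)}\right)}{8}$)
$Y{\left(A,P \right)} = \frac{7}{2}$ ($Y{\left(A,P \right)} = \frac{1}{2} \cdot 7 = \frac{7}{2}$)
$a{\left(-7 \right)} Y{\left(2,s \right)} = \frac{36 - 8 \left(-7\right)^{2} - -21}{16 \left(-2 - 7\right)} \frac{7}{2} = \frac{36 - 392 + 21}{16 \left(-9\right)} \frac{7}{2} = \frac{1}{16} \left(- \frac{1}{9}\right) \left(36 - 392 + 21\right) \frac{7}{2} = \frac{1}{16} \left(- \frac{1}{9}\right) \left(-335\right) \frac{7}{2} = \frac{335}{144} \cdot \frac{7}{2} = \frac{2345}{288}$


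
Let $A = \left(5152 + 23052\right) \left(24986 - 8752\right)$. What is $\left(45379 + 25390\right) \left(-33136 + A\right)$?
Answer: $32400213731400$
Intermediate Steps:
$A = 457863736$ ($A = 28204 \left(24986 - 8752\right) = 28204 \cdot 16234 = 457863736$)
$\left(45379 + 25390\right) \left(-33136 + A\right) = \left(45379 + 25390\right) \left(-33136 + 457863736\right) = 70769 \cdot 457830600 = 32400213731400$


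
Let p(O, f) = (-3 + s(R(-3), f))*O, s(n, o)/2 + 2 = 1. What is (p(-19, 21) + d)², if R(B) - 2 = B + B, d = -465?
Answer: 136900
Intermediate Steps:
R(B) = 2 + 2*B (R(B) = 2 + (B + B) = 2 + 2*B)
s(n, o) = -2 (s(n, o) = -4 + 2*1 = -4 + 2 = -2)
p(O, f) = -5*O (p(O, f) = (-3 - 2)*O = -5*O)
(p(-19, 21) + d)² = (-5*(-19) - 465)² = (95 - 465)² = (-370)² = 136900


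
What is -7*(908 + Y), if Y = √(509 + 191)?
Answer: -6356 - 70*√7 ≈ -6541.2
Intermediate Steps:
Y = 10*√7 (Y = √700 = 10*√7 ≈ 26.458)
-7*(908 + Y) = -7*(908 + 10*√7) = -6356 - 70*√7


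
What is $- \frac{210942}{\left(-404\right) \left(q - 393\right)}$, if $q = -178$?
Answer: $- \frac{105471}{115342} \approx -0.91442$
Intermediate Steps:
$- \frac{210942}{\left(-404\right) \left(q - 393\right)} = - \frac{210942}{\left(-404\right) \left(-178 - 393\right)} = - \frac{210942}{\left(-404\right) \left(-571\right)} = - \frac{210942}{230684} = \left(-210942\right) \frac{1}{230684} = - \frac{105471}{115342}$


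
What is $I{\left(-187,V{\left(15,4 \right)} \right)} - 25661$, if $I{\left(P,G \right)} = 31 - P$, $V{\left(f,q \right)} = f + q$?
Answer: $-25443$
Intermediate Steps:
$I{\left(-187,V{\left(15,4 \right)} \right)} - 25661 = \left(31 - -187\right) - 25661 = \left(31 + 187\right) - 25661 = 218 - 25661 = -25443$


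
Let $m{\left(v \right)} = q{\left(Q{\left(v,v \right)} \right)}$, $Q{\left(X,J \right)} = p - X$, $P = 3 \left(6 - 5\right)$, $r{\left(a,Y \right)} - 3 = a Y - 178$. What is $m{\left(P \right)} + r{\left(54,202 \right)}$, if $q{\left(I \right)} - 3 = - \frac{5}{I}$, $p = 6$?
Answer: $\frac{32203}{3} \approx 10734.0$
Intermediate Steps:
$r{\left(a,Y \right)} = -175 + Y a$ ($r{\left(a,Y \right)} = 3 + \left(a Y - 178\right) = 3 + \left(Y a - 178\right) = 3 + \left(-178 + Y a\right) = -175 + Y a$)
$P = 3$ ($P = 3 \cdot 1 = 3$)
$Q{\left(X,J \right)} = 6 - X$
$q{\left(I \right)} = 3 - \frac{5}{I}$
$m{\left(v \right)} = 3 - \frac{5}{6 - v}$
$m{\left(P \right)} + r{\left(54,202 \right)} = \frac{-13 + 3 \cdot 3}{-6 + 3} + \left(-175 + 202 \cdot 54\right) = \frac{-13 + 9}{-3} + \left(-175 + 10908\right) = \left(- \frac{1}{3}\right) \left(-4\right) + 10733 = \frac{4}{3} + 10733 = \frac{32203}{3}$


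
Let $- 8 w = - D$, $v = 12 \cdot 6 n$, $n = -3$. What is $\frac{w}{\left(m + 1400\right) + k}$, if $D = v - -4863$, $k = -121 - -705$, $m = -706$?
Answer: $\frac{1549}{3408} \approx 0.45452$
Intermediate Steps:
$k = 584$ ($k = -121 + 705 = 584$)
$v = -216$ ($v = 12 \cdot 6 \left(-3\right) = 72 \left(-3\right) = -216$)
$D = 4647$ ($D = -216 - -4863 = -216 + 4863 = 4647$)
$w = \frac{4647}{8}$ ($w = - \frac{\left(-1\right) 4647}{8} = \left(- \frac{1}{8}\right) \left(-4647\right) = \frac{4647}{8} \approx 580.88$)
$\frac{w}{\left(m + 1400\right) + k} = \frac{4647}{8 \left(\left(-706 + 1400\right) + 584\right)} = \frac{4647}{8 \left(694 + 584\right)} = \frac{4647}{8 \cdot 1278} = \frac{4647}{8} \cdot \frac{1}{1278} = \frac{1549}{3408}$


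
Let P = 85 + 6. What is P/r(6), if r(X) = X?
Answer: 91/6 ≈ 15.167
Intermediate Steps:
P = 91
P/r(6) = 91/6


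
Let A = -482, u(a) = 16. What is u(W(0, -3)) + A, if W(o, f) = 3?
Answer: -466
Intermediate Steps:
u(W(0, -3)) + A = 16 - 482 = -466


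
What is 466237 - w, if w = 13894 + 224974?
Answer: 227369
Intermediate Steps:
w = 238868
466237 - w = 466237 - 1*238868 = 466237 - 238868 = 227369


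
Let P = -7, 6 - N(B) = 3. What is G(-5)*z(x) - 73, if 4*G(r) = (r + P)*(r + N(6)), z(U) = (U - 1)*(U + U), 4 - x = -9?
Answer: 1799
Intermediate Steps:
x = 13 (x = 4 - 1*(-9) = 4 + 9 = 13)
N(B) = 3 (N(B) = 6 - 1*3 = 6 - 3 = 3)
z(U) = 2*U*(-1 + U) (z(U) = (-1 + U)*(2*U) = 2*U*(-1 + U))
G(r) = (-7 + r)*(3 + r)/4 (G(r) = ((r - 7)*(r + 3))/4 = ((-7 + r)*(3 + r))/4 = (-7 + r)*(3 + r)/4)
G(-5)*z(x) - 73 = (-21/4 - 1*(-5) + (1/4)*(-5)**2)*(2*13*(-1 + 13)) - 73 = (-21/4 + 5 + (1/4)*25)*(2*13*12) - 73 = (-21/4 + 5 + 25/4)*312 - 73 = 6*312 - 73 = 1872 - 73 = 1799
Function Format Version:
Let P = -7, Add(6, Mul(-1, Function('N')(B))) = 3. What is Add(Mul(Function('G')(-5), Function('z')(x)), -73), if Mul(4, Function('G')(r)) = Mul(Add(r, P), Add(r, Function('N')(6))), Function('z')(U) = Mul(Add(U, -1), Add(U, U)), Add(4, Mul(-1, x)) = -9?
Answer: 1799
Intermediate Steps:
x = 13 (x = Add(4, Mul(-1, -9)) = Add(4, 9) = 13)
Function('N')(B) = 3 (Function('N')(B) = Add(6, Mul(-1, 3)) = Add(6, -3) = 3)
Function('z')(U) = Mul(2, U, Add(-1, U)) (Function('z')(U) = Mul(Add(-1, U), Mul(2, U)) = Mul(2, U, Add(-1, U)))
Function('G')(r) = Mul(Rational(1, 4), Add(-7, r), Add(3, r)) (Function('G')(r) = Mul(Rational(1, 4), Mul(Add(r, -7), Add(r, 3))) = Mul(Rational(1, 4), Mul(Add(-7, r), Add(3, r))) = Mul(Rational(1, 4), Add(-7, r), Add(3, r)))
Add(Mul(Function('G')(-5), Function('z')(x)), -73) = Add(Mul(Add(Rational(-21, 4), Mul(-1, -5), Mul(Rational(1, 4), Pow(-5, 2))), Mul(2, 13, Add(-1, 13))), -73) = Add(Mul(Add(Rational(-21, 4), 5, Mul(Rational(1, 4), 25)), Mul(2, 13, 12)), -73) = Add(Mul(Add(Rational(-21, 4), 5, Rational(25, 4)), 312), -73) = Add(Mul(6, 312), -73) = Add(1872, -73) = 1799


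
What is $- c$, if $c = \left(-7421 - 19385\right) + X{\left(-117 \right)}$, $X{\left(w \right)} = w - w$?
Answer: $26806$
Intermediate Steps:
$X{\left(w \right)} = 0$
$c = -26806$ ($c = \left(-7421 - 19385\right) + 0 = -26806 + 0 = -26806$)
$- c = \left(-1\right) \left(-26806\right) = 26806$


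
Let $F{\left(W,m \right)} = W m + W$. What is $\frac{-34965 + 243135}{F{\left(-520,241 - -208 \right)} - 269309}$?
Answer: $- \frac{208170}{503309} \approx -0.4136$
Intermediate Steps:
$F{\left(W,m \right)} = W + W m$
$\frac{-34965 + 243135}{F{\left(-520,241 - -208 \right)} - 269309} = \frac{-34965 + 243135}{- 520 \left(1 + \left(241 - -208\right)\right) - 269309} = \frac{208170}{- 520 \left(1 + \left(241 + 208\right)\right) - 269309} = \frac{208170}{- 520 \left(1 + 449\right) - 269309} = \frac{208170}{\left(-520\right) 450 - 269309} = \frac{208170}{-234000 - 269309} = \frac{208170}{-503309} = 208170 \left(- \frac{1}{503309}\right) = - \frac{208170}{503309}$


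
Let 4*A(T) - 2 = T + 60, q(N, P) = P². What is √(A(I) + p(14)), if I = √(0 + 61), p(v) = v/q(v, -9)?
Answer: √(5078 + 81*√61)/18 ≈ 4.1983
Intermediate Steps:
p(v) = v/81 (p(v) = v/((-9)²) = v/81)
I = √61 ≈ 7.8102
A(T) = 31/2 + T/4 (A(T) = ½ + (T + 60)/4 = ½ + (60 + T)/4 = ½ + (15 + T/4) = 31/2 + T/4)
√(A(I) + p(14)) = √((31/2 + √61/4) + (1/81)*14) = √((31/2 + √61/4) + 14/81) = √(2539/162 + √61/4)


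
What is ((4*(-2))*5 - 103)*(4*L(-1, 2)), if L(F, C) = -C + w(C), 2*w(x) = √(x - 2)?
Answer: 1144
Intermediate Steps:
w(x) = √(-2 + x)/2 (w(x) = √(x - 2)/2 = √(-2 + x)/2)
L(F, C) = √(-2 + C)/2 - C (L(F, C) = -C + √(-2 + C)/2 = √(-2 + C)/2 - C)
((4*(-2))*5 - 103)*(4*L(-1, 2)) = ((4*(-2))*5 - 103)*(4*(√(-2 + 2)/2 - 1*2)) = (-8*5 - 103)*(4*(√0/2 - 2)) = (-40 - 103)*(4*((½)*0 - 2)) = -572*(0 - 2) = -572*(-2) = -143*(-8) = 1144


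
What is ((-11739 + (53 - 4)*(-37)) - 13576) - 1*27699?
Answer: -54827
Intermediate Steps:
((-11739 + (53 - 4)*(-37)) - 13576) - 1*27699 = ((-11739 + 49*(-37)) - 13576) - 27699 = ((-11739 - 1813) - 13576) - 27699 = (-13552 - 13576) - 27699 = -27128 - 27699 = -54827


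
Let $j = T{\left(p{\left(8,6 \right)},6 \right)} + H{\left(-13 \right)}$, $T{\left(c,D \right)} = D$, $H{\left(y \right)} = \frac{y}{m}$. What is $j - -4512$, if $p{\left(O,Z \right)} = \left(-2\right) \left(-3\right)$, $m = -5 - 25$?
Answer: $\frac{135553}{30} \approx 4518.4$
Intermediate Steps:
$m = -30$
$H{\left(y \right)} = - \frac{y}{30}$ ($H{\left(y \right)} = \frac{y}{-30} = y \left(- \frac{1}{30}\right) = - \frac{y}{30}$)
$p{\left(O,Z \right)} = 6$
$j = \frac{193}{30}$ ($j = 6 - - \frac{13}{30} = 6 + \frac{13}{30} = \frac{193}{30} \approx 6.4333$)
$j - -4512 = \frac{193}{30} - -4512 = \frac{193}{30} + 4512 = \frac{135553}{30}$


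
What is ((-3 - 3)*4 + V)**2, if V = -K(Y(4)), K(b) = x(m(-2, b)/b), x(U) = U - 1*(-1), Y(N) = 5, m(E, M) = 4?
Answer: 16641/25 ≈ 665.64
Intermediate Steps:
x(U) = 1 + U (x(U) = U + 1 = 1 + U)
K(b) = 1 + 4/b
V = -9/5 (V = -(4 + 5)/5 = -9/5 ≈ -1.8000)
((-3 - 3)*4 + V)**2 = ((-3 - 3)*4 - 9/5)**2 = (-6*4 - 9/5)**2 = (-24 - 9/5)**2 = (-129/5)**2 = 16641/25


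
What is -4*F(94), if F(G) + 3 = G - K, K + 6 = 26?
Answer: -284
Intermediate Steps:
K = 20 (K = -6 + 26 = 20)
F(G) = -23 + G (F(G) = -3 + (G - 1*20) = -3 + (G - 20) = -3 + (-20 + G) = -23 + G)
-4*F(94) = -4*(-23 + 94) = -4*71 = -284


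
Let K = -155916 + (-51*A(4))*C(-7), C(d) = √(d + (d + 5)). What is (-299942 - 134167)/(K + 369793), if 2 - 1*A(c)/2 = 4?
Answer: -5461525329/2690808569 + 15627924*I/2690808569 ≈ -2.0297 + 0.0058079*I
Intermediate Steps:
C(d) = √(5 + 2*d) (C(d) = √(d + (5 + d)) = √(5 + 2*d))
A(c) = -4 (A(c) = 4 - 2*4 = 4 - 8 = -4)
K = -155916 + 612*I (K = -155916 + (-51*(-4))*√(5 + 2*(-7)) = -155916 + 204*√(5 - 14) = -155916 + 204*√(-9) = -155916 + 204*(3*I) = -155916 + 612*I ≈ -1.5592e+5 + 612.0*I)
(-299942 - 134167)/(K + 369793) = (-299942 - 134167)/((-155916 + 612*I) + 369793) = -434109*(213877 - 612*I)/45743745673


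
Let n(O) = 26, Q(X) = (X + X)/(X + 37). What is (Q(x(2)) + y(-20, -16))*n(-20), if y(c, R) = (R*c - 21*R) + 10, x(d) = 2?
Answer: 51956/3 ≈ 17319.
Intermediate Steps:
y(c, R) = 10 - 21*R + R*c (y(c, R) = (-21*R + R*c) + 10 = 10 - 21*R + R*c)
Q(X) = 2*X/(37 + X) (Q(X) = (2*X)/(37 + X) = 2*X/(37 + X))
(Q(x(2)) + y(-20, -16))*n(-20) = (2*2/(37 + 2) + (10 - 21*(-16) - 16*(-20)))*26 = (2*2/39 + (10 + 336 + 320))*26 = (2*2*(1/39) + 666)*26 = (4/39 + 666)*26 = (25978/39)*26 = 51956/3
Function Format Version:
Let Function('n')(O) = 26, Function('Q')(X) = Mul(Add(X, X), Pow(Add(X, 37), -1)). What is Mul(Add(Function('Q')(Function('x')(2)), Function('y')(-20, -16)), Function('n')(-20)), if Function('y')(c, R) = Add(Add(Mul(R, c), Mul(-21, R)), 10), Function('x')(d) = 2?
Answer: Rational(51956, 3) ≈ 17319.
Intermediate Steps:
Function('y')(c, R) = Add(10, Mul(-21, R), Mul(R, c)) (Function('y')(c, R) = Add(Add(Mul(-21, R), Mul(R, c)), 10) = Add(10, Mul(-21, R), Mul(R, c)))
Function('Q')(X) = Mul(2, X, Pow(Add(37, X), -1)) (Function('Q')(X) = Mul(Mul(2, X), Pow(Add(37, X), -1)) = Mul(2, X, Pow(Add(37, X), -1)))
Mul(Add(Function('Q')(Function('x')(2)), Function('y')(-20, -16)), Function('n')(-20)) = Mul(Add(Mul(2, 2, Pow(Add(37, 2), -1)), Add(10, Mul(-21, -16), Mul(-16, -20))), 26) = Mul(Add(Mul(2, 2, Pow(39, -1)), Add(10, 336, 320)), 26) = Mul(Add(Mul(2, 2, Rational(1, 39)), 666), 26) = Mul(Add(Rational(4, 39), 666), 26) = Mul(Rational(25978, 39), 26) = Rational(51956, 3)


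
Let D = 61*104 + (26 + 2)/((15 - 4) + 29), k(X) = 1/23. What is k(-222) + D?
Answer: 1459291/230 ≈ 6344.7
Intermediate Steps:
k(X) = 1/23
D = 63447/10 (D = 6344 + 28/(11 + 29) = 6344 + 28/40 = 6344 + 28*(1/40) = 6344 + 7/10 = 63447/10 ≈ 6344.7)
k(-222) + D = 1/23 + 63447/10 = 1459291/230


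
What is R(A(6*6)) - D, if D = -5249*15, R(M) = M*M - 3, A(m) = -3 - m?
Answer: 80253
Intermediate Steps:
R(M) = -3 + M**2 (R(M) = M**2 - 3 = -3 + M**2)
D = -78735
R(A(6*6)) - D = (-3 + (-3 - 6*6)**2) - 1*(-78735) = (-3 + (-3 - 1*36)**2) + 78735 = (-3 + (-3 - 36)**2) + 78735 = (-3 + (-39)**2) + 78735 = (-3 + 1521) + 78735 = 1518 + 78735 = 80253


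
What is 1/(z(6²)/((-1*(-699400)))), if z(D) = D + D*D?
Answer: 174850/333 ≈ 525.08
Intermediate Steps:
z(D) = D + D²
1/(z(6²)/((-1*(-699400)))) = 1/((6²*(1 + 6²))/((-1*(-699400)))) = 1/((36*(1 + 36))/699400) = 1/((36*37)*(1/699400)) = 1/(1332*(1/699400)) = 1/(333/174850) = 174850/333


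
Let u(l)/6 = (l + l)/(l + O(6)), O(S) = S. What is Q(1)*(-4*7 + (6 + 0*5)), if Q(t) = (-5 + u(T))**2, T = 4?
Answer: -22/25 ≈ -0.88000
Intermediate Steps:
u(l) = 12*l/(6 + l) (u(l) = 6*((l + l)/(l + 6)) = 6*((2*l)/(6 + l)) = 6*(2*l/(6 + l)) = 12*l/(6 + l))
Q(t) = 1/25 (Q(t) = (-5 + 12*4/(6 + 4))**2 = (-5 + 12*4/10)**2 = (-5 + 12*4*(1/10))**2 = (-5 + 24/5)**2 = (-1/5)**2 = 1/25)
Q(1)*(-4*7 + (6 + 0*5)) = (-4*7 + (6 + 0*5))/25 = (-28 + (6 + 0))/25 = (-28 + 6)/25 = (1/25)*(-22) = -22/25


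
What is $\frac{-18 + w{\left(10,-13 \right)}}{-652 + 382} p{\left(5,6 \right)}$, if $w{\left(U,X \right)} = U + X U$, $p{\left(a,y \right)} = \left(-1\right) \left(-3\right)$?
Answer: $\frac{23}{15} \approx 1.5333$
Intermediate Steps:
$p{\left(a,y \right)} = 3$
$w{\left(U,X \right)} = U + U X$
$\frac{-18 + w{\left(10,-13 \right)}}{-652 + 382} p{\left(5,6 \right)} = \frac{-18 + 10 \left(1 - 13\right)}{-652 + 382} \cdot 3 = \frac{-18 + 10 \left(-12\right)}{-270} \cdot 3 = \left(-18 - 120\right) \left(- \frac{1}{270}\right) 3 = \left(-138\right) \left(- \frac{1}{270}\right) 3 = \frac{23}{45} \cdot 3 = \frac{23}{15}$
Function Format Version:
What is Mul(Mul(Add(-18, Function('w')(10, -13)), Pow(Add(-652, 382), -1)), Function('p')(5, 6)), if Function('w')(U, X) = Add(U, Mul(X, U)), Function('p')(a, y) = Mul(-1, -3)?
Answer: Rational(23, 15) ≈ 1.5333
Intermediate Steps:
Function('p')(a, y) = 3
Function('w')(U, X) = Add(U, Mul(U, X))
Mul(Mul(Add(-18, Function('w')(10, -13)), Pow(Add(-652, 382), -1)), Function('p')(5, 6)) = Mul(Mul(Add(-18, Mul(10, Add(1, -13))), Pow(Add(-652, 382), -1)), 3) = Mul(Mul(Add(-18, Mul(10, -12)), Pow(-270, -1)), 3) = Mul(Mul(Add(-18, -120), Rational(-1, 270)), 3) = Mul(Mul(-138, Rational(-1, 270)), 3) = Mul(Rational(23, 45), 3) = Rational(23, 15)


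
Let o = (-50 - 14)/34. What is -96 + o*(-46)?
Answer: -160/17 ≈ -9.4118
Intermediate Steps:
o = -32/17 (o = -64*1/34 = -32/17 ≈ -1.8824)
-96 + o*(-46) = -96 - 32/17*(-46) = -96 + 1472/17 = -160/17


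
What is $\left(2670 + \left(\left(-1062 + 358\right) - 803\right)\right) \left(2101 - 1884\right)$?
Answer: $252371$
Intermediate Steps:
$\left(2670 + \left(\left(-1062 + 358\right) - 803\right)\right) \left(2101 - 1884\right) = \left(2670 - 1507\right) 217 = 1163 \cdot 217 = 252371$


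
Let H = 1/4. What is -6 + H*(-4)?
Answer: -7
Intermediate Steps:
H = 1/4 ≈ 0.25000
-6 + H*(-4) = -6 + (1/4)*(-4) = -6 - 1 = -7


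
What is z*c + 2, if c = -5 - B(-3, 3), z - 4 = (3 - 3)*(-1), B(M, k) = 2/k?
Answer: -62/3 ≈ -20.667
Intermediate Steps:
z = 4 (z = 4 + (3 - 3)*(-1) = 4 + 0*(-1) = 4 + 0 = 4)
c = -17/3 (c = -5 - 2/3 = -5 - 1*⅔ = -5 - ⅔ = -17/3 ≈ -5.6667)
z*c + 2 = 4*(-17/3) + 2 = -68/3 + 2 = -62/3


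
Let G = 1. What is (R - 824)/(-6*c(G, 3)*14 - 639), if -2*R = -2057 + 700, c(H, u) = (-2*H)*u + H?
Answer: 97/146 ≈ 0.66438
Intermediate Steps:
c(H, u) = H - 2*H*u (c(H, u) = -2*H*u + H = H - 2*H*u)
R = 1357/2 (R = -(-2057 + 700)/2 = -½*(-1357) = 1357/2 ≈ 678.50)
(R - 824)/(-6*c(G, 3)*14 - 639) = (1357/2 - 824)/(-6*(1 - 2*3)*14 - 639) = -291/(2*(-6*(1 - 6)*14 - 639)) = -291/(2*(-6*(-5)*14 - 639)) = -291/(2*(30*14 - 639)) = -291/(2*(420 - 639)) = -291/2/(-219) = -291/2*(-1/219) = 97/146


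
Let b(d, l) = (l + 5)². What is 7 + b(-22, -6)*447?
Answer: 454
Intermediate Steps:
b(d, l) = (5 + l)²
7 + b(-22, -6)*447 = 7 + (5 - 6)²*447 = 7 + (-1)²*447 = 7 + 1*447 = 7 + 447 = 454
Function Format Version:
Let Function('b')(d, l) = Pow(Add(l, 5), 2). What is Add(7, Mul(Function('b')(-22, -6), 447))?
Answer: 454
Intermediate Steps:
Function('b')(d, l) = Pow(Add(5, l), 2)
Add(7, Mul(Function('b')(-22, -6), 447)) = Add(7, Mul(Pow(Add(5, -6), 2), 447)) = Add(7, Mul(Pow(-1, 2), 447)) = Add(7, Mul(1, 447)) = Add(7, 447) = 454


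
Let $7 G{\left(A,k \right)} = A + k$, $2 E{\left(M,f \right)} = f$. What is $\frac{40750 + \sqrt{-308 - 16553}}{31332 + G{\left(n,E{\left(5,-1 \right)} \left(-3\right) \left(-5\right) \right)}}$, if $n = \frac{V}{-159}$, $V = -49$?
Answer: $\frac{18141900}{13948549} + \frac{2226 i \sqrt{16861}}{69742745} \approx 1.3006 + 0.0041445 i$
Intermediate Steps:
$E{\left(M,f \right)} = \frac{f}{2}$
$n = \frac{49}{159}$ ($n = - \frac{49}{-159} = \left(-49\right) \left(- \frac{1}{159}\right) = \frac{49}{159} \approx 0.30818$)
$G{\left(A,k \right)} = \frac{A}{7} + \frac{k}{7}$ ($G{\left(A,k \right)} = \frac{A + k}{7} = \frac{A}{7} + \frac{k}{7}$)
$\frac{40750 + \sqrt{-308 - 16553}}{31332 + G{\left(n,E{\left(5,-1 \right)} \left(-3\right) \left(-5\right) \right)}} = \frac{40750 + \sqrt{-308 - 16553}}{31332 + \left(\frac{1}{7} \cdot \frac{49}{159} + \frac{\frac{1}{2} \left(-1\right) \left(-3\right) \left(-5\right)}{7}\right)} = \frac{40750 + \sqrt{-16861}}{31332 + \left(\frac{7}{159} + \frac{\left(- \frac{1}{2}\right) \left(-3\right) \left(-5\right)}{7}\right)} = \frac{40750 + i \sqrt{16861}}{31332 + \left(\frac{7}{159} + \frac{\frac{3}{2} \left(-5\right)}{7}\right)} = \frac{40750 + i \sqrt{16861}}{31332 + \left(\frac{7}{159} + \frac{1}{7} \left(- \frac{15}{2}\right)\right)} = \frac{40750 + i \sqrt{16861}}{31332 + \left(\frac{7}{159} - \frac{15}{14}\right)} = \frac{40750 + i \sqrt{16861}}{31332 - \frac{2287}{2226}} = \frac{40750 + i \sqrt{16861}}{\frac{69742745}{2226}} = \left(40750 + i \sqrt{16861}\right) \frac{2226}{69742745} = \frac{18141900}{13948549} + \frac{2226 i \sqrt{16861}}{69742745}$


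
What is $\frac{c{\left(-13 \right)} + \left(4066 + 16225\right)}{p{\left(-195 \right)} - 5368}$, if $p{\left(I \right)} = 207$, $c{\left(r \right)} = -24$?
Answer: $- \frac{1559}{397} \approx -3.927$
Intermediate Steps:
$\frac{c{\left(-13 \right)} + \left(4066 + 16225\right)}{p{\left(-195 \right)} - 5368} = \frac{-24 + \left(4066 + 16225\right)}{207 - 5368} = \frac{-24 + 20291}{-5161} = 20267 \left(- \frac{1}{5161}\right) = - \frac{1559}{397}$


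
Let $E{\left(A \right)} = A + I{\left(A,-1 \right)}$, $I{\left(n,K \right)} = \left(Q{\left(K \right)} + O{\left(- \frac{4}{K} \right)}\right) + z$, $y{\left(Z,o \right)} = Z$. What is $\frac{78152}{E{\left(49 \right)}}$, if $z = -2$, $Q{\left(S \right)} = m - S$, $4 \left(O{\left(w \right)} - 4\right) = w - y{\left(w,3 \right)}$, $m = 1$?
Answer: $\frac{78152}{53} \approx 1474.6$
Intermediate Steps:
$O{\left(w \right)} = 4$ ($O{\left(w \right)} = 4 + \frac{w - w}{4} = 4 + \frac{1}{4} \cdot 0 = 4 + 0 = 4$)
$Q{\left(S \right)} = 1 - S$
$I{\left(n,K \right)} = 3 - K$ ($I{\left(n,K \right)} = \left(\left(1 - K\right) + 4\right) - 2 = \left(5 - K\right) - 2 = 3 - K$)
$E{\left(A \right)} = 4 + A$ ($E{\left(A \right)} = A + \left(3 - -1\right) = A + \left(3 + 1\right) = A + 4 = 4 + A$)
$\frac{78152}{E{\left(49 \right)}} = \frac{78152}{4 + 49} = \frac{78152}{53}$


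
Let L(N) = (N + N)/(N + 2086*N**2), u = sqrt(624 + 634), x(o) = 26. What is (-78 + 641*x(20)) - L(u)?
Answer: 90803643698198/5474056167 - 4172*sqrt(1258)/5474056167 ≈ 16588.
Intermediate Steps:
u = sqrt(1258) ≈ 35.468
L(N) = 2*N/(N + 2086*N**2) (L(N) = (2*N)/(N + 2086*N**2) = 2*N/(N + 2086*N**2))
(-78 + 641*x(20)) - L(u) = (-78 + 641*26) - 2/(1 + 2086*sqrt(1258)) = (-78 + 16666) - 2/(1 + 2086*sqrt(1258)) = 16588 - 2/(1 + 2086*sqrt(1258))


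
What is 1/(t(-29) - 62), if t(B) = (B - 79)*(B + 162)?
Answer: -1/14426 ≈ -6.9319e-5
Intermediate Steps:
t(B) = (-79 + B)*(162 + B)
1/(t(-29) - 62) = 1/((-12798 + (-29)**2 + 83*(-29)) - 62) = 1/((-12798 + 841 - 2407) - 62) = 1/(-14364 - 62) = 1/(-14426) = -1/14426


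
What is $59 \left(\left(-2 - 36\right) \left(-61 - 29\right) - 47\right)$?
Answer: $199007$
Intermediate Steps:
$59 \left(\left(-2 - 36\right) \left(-61 - 29\right) - 47\right) = 59 \left(\left(-38\right) \left(-90\right) - 47\right) = 59 \left(3420 - 47\right) = 59 \cdot 3373 = 199007$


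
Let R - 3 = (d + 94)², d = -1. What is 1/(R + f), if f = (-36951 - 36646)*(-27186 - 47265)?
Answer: 1/5479378899 ≈ 1.8250e-10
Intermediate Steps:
f = 5479370247 (f = -73597*(-74451) = 5479370247)
R = 8652 (R = 3 + (-1 + 94)² = 3 + 93² = 3 + 8649 = 8652)
1/(R + f) = 1/(8652 + 5479370247) = 1/5479378899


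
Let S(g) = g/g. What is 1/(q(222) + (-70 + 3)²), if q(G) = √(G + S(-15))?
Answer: 4489/20150898 - √223/20150898 ≈ 0.00022203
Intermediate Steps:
S(g) = 1
q(G) = √(1 + G) (q(G) = √(G + 1) = √(1 + G))
1/(q(222) + (-70 + 3)²) = 1/(√(1 + 222) + (-70 + 3)²) = 1/(√223 + (-67)²) = 1/(√223 + 4489) = 1/(4489 + √223)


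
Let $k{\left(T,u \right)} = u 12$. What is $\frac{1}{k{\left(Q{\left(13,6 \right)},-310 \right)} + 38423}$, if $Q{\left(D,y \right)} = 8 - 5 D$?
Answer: $\frac{1}{34703} \approx 2.8816 \cdot 10^{-5}$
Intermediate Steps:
$Q{\left(D,y \right)} = 8 - 5 D$
$k{\left(T,u \right)} = 12 u$
$\frac{1}{k{\left(Q{\left(13,6 \right)},-310 \right)} + 38423} = \frac{1}{12 \left(-310\right) + 38423} = \frac{1}{-3720 + 38423} = \frac{1}{34703}$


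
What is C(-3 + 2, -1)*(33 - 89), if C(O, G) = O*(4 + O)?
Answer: 168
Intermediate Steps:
C(-3 + 2, -1)*(33 - 89) = ((-3 + 2)*(4 + (-3 + 2)))*(33 - 89) = -(4 - 1)*(-56) = -1*3*(-56) = -3*(-56) = 168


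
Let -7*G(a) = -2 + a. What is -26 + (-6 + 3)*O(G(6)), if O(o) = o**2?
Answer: -1322/49 ≈ -26.980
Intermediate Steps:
G(a) = 2/7 - a/7 (G(a) = -(-2 + a)/7 = 2/7 - a/7)
-26 + (-6 + 3)*O(G(6)) = -26 + (-6 + 3)*(2/7 - 1/7*6)**2 = -26 - 3*(2/7 - 6/7)**2 = -26 - 3*(-4/7)**2 = -26 - 3*16/49 = -26 - 48/49 = -1322/49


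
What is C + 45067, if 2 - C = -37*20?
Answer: 45809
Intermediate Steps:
C = 742 (C = 2 - (-37)*20 = 2 - 1*(-740) = 2 + 740 = 742)
C + 45067 = 742 + 45067 = 45809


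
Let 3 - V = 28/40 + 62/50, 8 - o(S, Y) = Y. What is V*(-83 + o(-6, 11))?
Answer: -2279/25 ≈ -91.160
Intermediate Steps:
o(S, Y) = 8 - Y
V = 53/50 (V = 3 - (28/40 + 62/50) = 3 - (28*(1/40) + 62*(1/50)) = 3 - (7/10 + 31/25) = 3 - 1*97/50 = 3 - 97/50 = 53/50 ≈ 1.0600)
V*(-83 + o(-6, 11)) = 53*(-83 + (8 - 1*11))/50 = 53*(-83 + (8 - 11))/50 = 53*(-83 - 3)/50 = (53/50)*(-86) = -2279/25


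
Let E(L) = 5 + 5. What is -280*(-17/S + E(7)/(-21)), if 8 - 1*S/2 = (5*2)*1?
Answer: -3170/3 ≈ -1056.7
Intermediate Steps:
S = -4 (S = 16 - 2*5*2 = 16 - 20 = -4)
E(L) = 10
-280*(-17/S + E(7)/(-21)) = -280*(-17/(-4) + 10/(-21)) = -280*(-17*(-1/4) + 10*(-1/21)) = -280*(17/4 - 10/21) = -280*317/84 = -3170/3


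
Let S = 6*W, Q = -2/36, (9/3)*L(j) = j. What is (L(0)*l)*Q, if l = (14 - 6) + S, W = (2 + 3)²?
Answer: 0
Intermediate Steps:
W = 25 (W = 5² = 25)
L(j) = j/3
Q = -1/18 (Q = -2*1/36 = -1/18 ≈ -0.055556)
S = 150 (S = 6*25 = 150)
l = 158 (l = (14 - 6) + 150 = 8 + 150 = 158)
(L(0)*l)*Q = (((⅓)*0)*158)*(-1/18) = (0*158)*(-1/18) = 0*(-1/18) = 0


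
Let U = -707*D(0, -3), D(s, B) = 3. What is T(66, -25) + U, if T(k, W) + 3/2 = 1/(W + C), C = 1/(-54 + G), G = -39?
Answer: -2468514/1163 ≈ -2122.5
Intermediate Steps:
C = -1/93 (C = 1/(-54 - 39) = 1/(-93) = -1/93 ≈ -0.010753)
T(k, W) = -3/2 + 1/(-1/93 + W) (T(k, W) = -3/2 + 1/(W - 1/93) = -3/2 + 1/(-1/93 + W))
U = -2121 (U = -707*3 = -2121)
T(66, -25) + U = 9*(21 - 31*(-25))/(2*(-1 + 93*(-25))) - 2121 = 9*(21 + 775)/(2*(-1 - 2325)) - 2121 = (9/2)*796/(-2326) - 2121 = (9/2)*(-1/2326)*796 - 2121 = -1791/1163 - 2121 = -2468514/1163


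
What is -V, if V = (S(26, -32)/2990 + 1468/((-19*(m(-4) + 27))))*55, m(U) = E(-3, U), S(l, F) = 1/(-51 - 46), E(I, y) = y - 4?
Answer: 4683408411/20940166 ≈ 223.66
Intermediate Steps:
E(I, y) = -4 + y
S(l, F) = -1/97 (S(l, F) = 1/(-97) = -1/97)
m(U) = -4 + U
V = -4683408411/20940166 (V = (-1/97/2990 + 1468/((-19*((-4 - 4) + 27))))*55 = (-1/97*1/2990 + 1468/((-19*(-8 + 27))))*55 = (-1/290030 + 1468/((-19*19)))*55 = (-1/290030 + 1468/(-361))*55 = (-1/290030 + 1468*(-1/361))*55 = (-1/290030 - 1468/361)*55 = -425764401/104700830*55 = -4683408411/20940166 ≈ -223.66)
-V = -1*(-4683408411/20940166) = 4683408411/20940166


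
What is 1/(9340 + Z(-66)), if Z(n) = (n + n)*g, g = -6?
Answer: 1/10132 ≈ 9.8697e-5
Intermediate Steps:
Z(n) = -12*n (Z(n) = (n + n)*(-6) = (2*n)*(-6) = -12*n)
1/(9340 + Z(-66)) = 1/(9340 - 12*(-66)) = 1/(9340 + 792) = 1/10132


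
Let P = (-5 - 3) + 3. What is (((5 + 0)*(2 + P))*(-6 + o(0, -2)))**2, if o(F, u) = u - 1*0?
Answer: 14400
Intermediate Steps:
P = -5 (P = -8 + 3 = -5)
o(F, u) = u (o(F, u) = u + 0 = u)
(((5 + 0)*(2 + P))*(-6 + o(0, -2)))**2 = (((5 + 0)*(2 - 5))*(-6 - 2))**2 = ((5*(-3))*(-8))**2 = (-15*(-8))**2 = 120**2 = 14400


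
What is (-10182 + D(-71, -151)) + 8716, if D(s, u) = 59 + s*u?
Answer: 9314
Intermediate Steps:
(-10182 + D(-71, -151)) + 8716 = (-10182 + (59 - 71*(-151))) + 8716 = (-10182 + (59 + 10721)) + 8716 = (-10182 + 10780) + 8716 = 598 + 8716 = 9314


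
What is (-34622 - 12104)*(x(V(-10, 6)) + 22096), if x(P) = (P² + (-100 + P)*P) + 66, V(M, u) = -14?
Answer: -1119274604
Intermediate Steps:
x(P) = 66 + P² + P*(-100 + P) (x(P) = (P² + P*(-100 + P)) + 66 = 66 + P² + P*(-100 + P))
(-34622 - 12104)*(x(V(-10, 6)) + 22096) = (-34622 - 12104)*((66 - 100*(-14) + 2*(-14)²) + 22096) = -46726*((66 + 1400 + 2*196) + 22096) = -46726*((66 + 1400 + 392) + 22096) = -46726*(1858 + 22096) = -46726*23954 = -1119274604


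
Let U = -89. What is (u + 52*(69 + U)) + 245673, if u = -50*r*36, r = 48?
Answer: 158233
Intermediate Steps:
u = -86400 (u = -50*48*36 = -2400*36 = -86400)
(u + 52*(69 + U)) + 245673 = (-86400 + 52*(69 - 89)) + 245673 = (-86400 + 52*(-20)) + 245673 = (-86400 - 1040) + 245673 = -87440 + 245673 = 158233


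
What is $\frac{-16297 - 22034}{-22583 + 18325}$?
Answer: $\frac{38331}{4258} \approx 9.0021$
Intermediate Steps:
$\frac{-16297 - 22034}{-22583 + 18325} = - \frac{38331}{-4258} = \left(-38331\right) \left(- \frac{1}{4258}\right) = \frac{38331}{4258}$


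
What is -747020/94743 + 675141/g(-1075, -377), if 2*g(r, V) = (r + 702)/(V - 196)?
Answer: 73303478153938/35339139 ≈ 2.0743e+6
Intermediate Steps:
g(r, V) = (702 + r)/(2*(-196 + V)) (g(r, V) = ((r + 702)/(V - 196))/2 = ((702 + r)/(-196 + V))/2 = (702 + r)/(2*(-196 + V)))
-747020/94743 + 675141/g(-1075, -377) = -747020/94743 + 675141/(((702 - 1075)/(2*(-196 - 377)))) = -747020*1/94743 + 675141/(((½)*(-373)/(-573))) = -747020/94743 + 675141/(((½)*(-1/573)*(-373))) = -747020/94743 + 675141/(373/1146) = -747020/94743 + 675141*(1146/373) = -747020/94743 + 773711586/373 = 73303478153938/35339139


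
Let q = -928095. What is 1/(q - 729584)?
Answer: -1/1657679 ≈ -6.0325e-7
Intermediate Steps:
1/(q - 729584) = 1/(-928095 - 729584) = 1/(-1657679) = -1/1657679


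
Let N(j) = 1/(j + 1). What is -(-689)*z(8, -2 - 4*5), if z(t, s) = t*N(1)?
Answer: 2756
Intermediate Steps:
N(j) = 1/(1 + j)
z(t, s) = t/2 (z(t, s) = t/(1 + 1) = t/2)
-(-689)*z(8, -2 - 4*5) = -(-689)*(½)*8 = -(-689)*4 = -1*(-2756) = 2756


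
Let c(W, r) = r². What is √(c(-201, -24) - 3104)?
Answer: 4*I*√158 ≈ 50.279*I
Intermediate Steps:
√(c(-201, -24) - 3104) = √((-24)² - 3104) = √(576 - 3104) = √(-2528) = 4*I*√158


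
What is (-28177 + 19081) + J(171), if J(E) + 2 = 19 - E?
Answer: -9250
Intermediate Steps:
J(E) = 17 - E (J(E) = -2 + (19 - E) = 17 - E)
(-28177 + 19081) + J(171) = (-28177 + 19081) + (17 - 1*171) = -9096 + (17 - 171) = -9096 - 154 = -9250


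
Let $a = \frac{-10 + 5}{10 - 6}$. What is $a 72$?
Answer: $-90$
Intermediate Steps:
$a = - \frac{5}{4} \approx -1.25$
$a 72 = \left(- \frac{5}{4}\right) 72 = -90$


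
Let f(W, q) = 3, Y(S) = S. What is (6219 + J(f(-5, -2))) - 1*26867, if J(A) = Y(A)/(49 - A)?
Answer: -949805/46 ≈ -20648.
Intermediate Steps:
J(A) = A/(49 - A)
(6219 + J(f(-5, -2))) - 1*26867 = (6219 - 1*3/(-49 + 3)) - 1*26867 = (6219 - 1*3/(-46)) - 26867 = (6219 - 1*3*(-1/46)) - 26867 = (6219 + 3/46) - 26867 = 286077/46 - 26867 = -949805/46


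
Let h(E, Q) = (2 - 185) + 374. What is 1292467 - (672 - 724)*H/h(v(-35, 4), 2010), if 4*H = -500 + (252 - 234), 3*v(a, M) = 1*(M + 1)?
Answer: 246854931/191 ≈ 1.2924e+6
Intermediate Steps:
v(a, M) = ⅓ + M/3 (v(a, M) = (1*(M + 1))/3 = (1*(1 + M))/3 = (1 + M)/3 = ⅓ + M/3)
h(E, Q) = 191 (h(E, Q) = -183 + 374 = 191)
H = -241/2 (H = (-500 + (252 - 234))/4 = (-500 + 18)/4 = (¼)*(-482) = -241/2 ≈ -120.50)
1292467 - (672 - 724)*H/h(v(-35, 4), 2010) = 1292467 - (672 - 724)*(-241/2)/191 = 1292467 - (-52*(-241/2))/191 = 1292467 - 6266/191 = 246854931/191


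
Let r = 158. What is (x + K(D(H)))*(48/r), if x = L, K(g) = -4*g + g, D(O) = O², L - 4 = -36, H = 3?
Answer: -1416/79 ≈ -17.924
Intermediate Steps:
L = -32 (L = 4 - 36 = -32)
K(g) = -3*g
x = -32
(x + K(D(H)))*(48/r) = (-32 - 3*3²)*(48/158) = (-32 - 3*9)*(48*(1/158)) = (-32 - 27)*(24/79) = -59*24/79 = -1416/79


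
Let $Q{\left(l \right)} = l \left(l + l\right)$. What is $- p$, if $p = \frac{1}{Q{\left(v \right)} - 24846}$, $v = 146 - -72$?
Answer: $- \frac{1}{70202} \approx -1.4245 \cdot 10^{-5}$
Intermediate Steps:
$v = 218$ ($v = 146 + 72 = 218$)
$Q{\left(l \right)} = 2 l^{2}$ ($Q{\left(l \right)} = l 2 l = 2 l^{2}$)
$p = \frac{1}{70202}$ ($p = \frac{1}{2 \cdot 218^{2} - 24846} = \frac{1}{2 \cdot 47524 - 24846} = \frac{1}{95048 - 24846} = \frac{1}{70202} \approx 1.4245 \cdot 10^{-5}$)
$- p = \left(-1\right) \frac{1}{70202} = - \frac{1}{70202}$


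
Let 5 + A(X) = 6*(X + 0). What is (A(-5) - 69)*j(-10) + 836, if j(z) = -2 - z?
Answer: 4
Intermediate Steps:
A(X) = -5 + 6*X (A(X) = -5 + 6*(X + 0) = -5 + 6*X)
(A(-5) - 69)*j(-10) + 836 = ((-5 + 6*(-5)) - 69)*(-2 - 1*(-10)) + 836 = ((-5 - 30) - 69)*(-2 + 10) + 836 = (-35 - 69)*8 + 836 = -104*8 + 836 = -832 + 836 = 4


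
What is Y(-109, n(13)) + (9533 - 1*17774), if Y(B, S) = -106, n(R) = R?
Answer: -8347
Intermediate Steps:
Y(-109, n(13)) + (9533 - 1*17774) = -106 + (9533 - 1*17774) = -106 + (9533 - 17774) = -106 - 8241 = -8347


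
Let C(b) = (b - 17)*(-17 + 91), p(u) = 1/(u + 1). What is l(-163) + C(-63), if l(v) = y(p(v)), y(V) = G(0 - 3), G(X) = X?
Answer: -5923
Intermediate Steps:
p(u) = 1/(1 + u)
y(V) = -3 (y(V) = 0 - 3 = -3)
l(v) = -3
C(b) = -1258 + 74*b (C(b) = (-17 + b)*74 = -1258 + 74*b)
l(-163) + C(-63) = -3 + (-1258 + 74*(-63)) = -3 + (-1258 - 4662) = -3 - 5920 = -5923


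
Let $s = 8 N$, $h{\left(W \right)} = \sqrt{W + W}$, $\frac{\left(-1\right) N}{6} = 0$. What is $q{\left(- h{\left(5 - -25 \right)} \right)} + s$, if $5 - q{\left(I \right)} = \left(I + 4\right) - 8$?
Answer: $9 + 2 \sqrt{15} \approx 16.746$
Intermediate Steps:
$N = 0$ ($N = \left(-6\right) 0 = 0$)
$h{\left(W \right)} = \sqrt{2} \sqrt{W}$ ($h{\left(W \right)} = \sqrt{2 W} = \sqrt{2} \sqrt{W}$)
$s = 0$ ($s = 8 \cdot 0 = 0$)
$q{\left(I \right)} = 9 - I$ ($q{\left(I \right)} = 5 - \left(\left(I + 4\right) - 8\right) = 5 - \left(\left(4 + I\right) - 8\right) = 5 - \left(-4 + I\right) = 9 - I$)
$q{\left(- h{\left(5 - -25 \right)} \right)} + s = \left(9 - - \sqrt{2} \sqrt{5 - -25}\right) + 0 = \left(9 - - \sqrt{2} \sqrt{5 + 25}\right) + 0 = \left(9 - - \sqrt{2} \sqrt{30}\right) + 0 = \left(9 - - 2 \sqrt{15}\right) + 0 = \left(9 + 2 \sqrt{15}\right) + 0 = 9 + 2 \sqrt{15}$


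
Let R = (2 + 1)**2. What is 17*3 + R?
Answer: 60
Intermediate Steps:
R = 9 (R = 3**2 = 9)
17*3 + R = 17*3 + 9 = 51 + 9 = 60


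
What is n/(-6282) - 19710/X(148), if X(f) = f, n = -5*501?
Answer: -5143645/38739 ≈ -132.78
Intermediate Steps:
n = -2505
n/(-6282) - 19710/X(148) = -2505/(-6282) - 19710/148 = -2505*(-1/6282) - 19710*1/148 = 835/2094 - 9855/74 = -5143645/38739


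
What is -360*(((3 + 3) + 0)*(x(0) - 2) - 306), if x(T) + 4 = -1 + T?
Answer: 125280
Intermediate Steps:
x(T) = -5 + T (x(T) = -4 + (-1 + T) = -5 + T)
-360*(((3 + 3) + 0)*(x(0) - 2) - 306) = -360*(((3 + 3) + 0)*((-5 + 0) - 2) - 306) = -360*((6 + 0)*(-5 - 2) - 306) = -360*(6*(-7) - 306) = -360*(-42 - 306) = -360*(-348) = 125280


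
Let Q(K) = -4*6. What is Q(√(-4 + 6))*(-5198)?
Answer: 124752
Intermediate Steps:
Q(K) = -24
Q(√(-4 + 6))*(-5198) = -24*(-5198) = 124752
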